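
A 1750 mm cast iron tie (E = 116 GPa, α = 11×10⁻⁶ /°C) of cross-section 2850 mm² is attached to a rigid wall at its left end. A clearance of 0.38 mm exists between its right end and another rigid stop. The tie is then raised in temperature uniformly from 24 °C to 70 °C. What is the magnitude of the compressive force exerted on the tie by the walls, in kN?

P ≈ 95.5 kN

If the wall were absent the tie would grow by αΔT L = 11×10⁻⁶ × 46 × 1750 = 0.8855 mm.
The gap closes (δ_free > 0.38 mm) and the wall then resists a further 0.8855 − 0.38 = 0.5055 mm of expansion.
That suppressed elongation corresponds to σ = E·Δ/L = 116×10³ × 0.5055/1750 = 33.51 MPa.
Force on the wall = σA = 33.51 × 2850 mm² = 95.5 kN.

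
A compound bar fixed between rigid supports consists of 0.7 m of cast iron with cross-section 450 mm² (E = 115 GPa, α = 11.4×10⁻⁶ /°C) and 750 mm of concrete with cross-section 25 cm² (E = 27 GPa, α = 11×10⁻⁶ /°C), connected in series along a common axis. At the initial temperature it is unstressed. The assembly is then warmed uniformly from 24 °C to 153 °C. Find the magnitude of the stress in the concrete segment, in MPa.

σ ≈ 34 MPa (compressive)

Free thermal expansion of the whole bar: Σ αᵢΔT Lᵢ = 11.4×10⁻⁶×129×700 + 11×10⁻⁶×129×750 = 2.094 mm.
The rigid supports impose zero overall length change; the single axial force P common to all segments must satisfy P Σ Lᵢ/(AᵢEᵢ) = δ_free.
Σ Lᵢ/(AᵢEᵢ) = 700/(450×115×10³) + 750/(2500×27×10³) = 2.464×10⁻⁵ mm/N.
Hence P = δ_free / Σ(L/AE) = 2.094/2.464×10⁻⁵ = 84.98 kN (compressive).
σ_{concrete} = P / A = 84980 / 2500 = 33.99 MPa.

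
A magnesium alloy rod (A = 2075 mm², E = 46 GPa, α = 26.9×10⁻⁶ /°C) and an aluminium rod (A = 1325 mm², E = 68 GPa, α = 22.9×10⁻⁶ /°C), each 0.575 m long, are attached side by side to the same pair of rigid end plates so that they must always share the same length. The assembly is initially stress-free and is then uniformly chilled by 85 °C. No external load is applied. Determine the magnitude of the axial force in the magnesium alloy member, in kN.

P ≈ 15.8 kN (tensile in the magnesium alloy)

Both members must finish at the same length. With the larger α, the magnesium alloy tends to over-contract; the plates restrain it, putting the magnesium alloy in tension and the aluminium in compression. With no external load the two internal forces are equal and opposite, magnitude P.
Setting the final lengths equal and cancelling L: (α₁ − α₂)ΔT = P/(A₁E₁) + P/(A₂E₂).
|α₁ − α₂|·ΔT = 4×10⁻⁶ × 85 = 0.00034.
1/(A₁E₁) + 1/(A₂E₂) = 1/(2075×46×10³) + 1/(1325×68×10³) = 2.158×10⁻⁸ N⁻¹.
P = 0.00034 / 2.158×10⁻⁸ = 15760 N = 15.76 kN.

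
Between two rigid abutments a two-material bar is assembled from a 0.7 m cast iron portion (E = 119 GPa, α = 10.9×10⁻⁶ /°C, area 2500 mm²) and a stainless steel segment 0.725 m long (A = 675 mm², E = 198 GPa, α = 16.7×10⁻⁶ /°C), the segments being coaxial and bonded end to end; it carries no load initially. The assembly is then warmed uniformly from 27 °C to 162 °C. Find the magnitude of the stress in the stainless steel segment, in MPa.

σ ≈ 508 MPa (compressive)

With the walls removed the bar would change length by δ_free = Σ αᵢΔT Lᵢ = 10.9×10⁻⁶×135×700 + 16.7×10⁻⁶×135×725 = 2.665 mm.
Since the ends are fixed, an axial force P builds up, equal in every segment, with P · Σ Lᵢ/(AᵢEᵢ) = δ_free.
Σ Lᵢ/(AᵢEᵢ) = 700/(2500×119×10³) + 725/(675×198×10³) = 7.778×10⁻⁶ mm/N.
Hence P = δ_free / Σ(L/AE) = 2.665/7.778×10⁻⁶ = 342.6 kN (compressive).
σ_{stainless steel} = P / A = 342600 / 675 = 507.6 MPa.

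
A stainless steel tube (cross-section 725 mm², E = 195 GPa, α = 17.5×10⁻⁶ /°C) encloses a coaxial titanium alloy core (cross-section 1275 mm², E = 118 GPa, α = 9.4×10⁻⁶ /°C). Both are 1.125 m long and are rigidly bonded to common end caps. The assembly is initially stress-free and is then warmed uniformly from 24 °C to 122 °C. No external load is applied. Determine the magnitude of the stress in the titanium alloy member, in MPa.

σ ≈ 45.4 MPa (tensile)

Equilibrium of a rigid end plate with no external load gives equal and opposite internal forces ±P in the two members. Since α_{stainless steel} > α_{titanium alloy}, heating drives the stainless steel into compression and the titanium alloy into tension.
Setting the final lengths equal and cancelling L: (α₁ − α₂)ΔT = P/(A₁E₁) + P/(A₂E₂).
|α₁ − α₂|·ΔT = 8.1×10⁻⁶ × 98 = 0.0007938.
1/(A₁E₁) + 1/(A₂E₂) = 1/(725×195×10³) + 1/(1275×118×10³) = 1.372×10⁻⁸ N⁻¹.
P = 0.0007938 / 1.372×10⁻⁸ = 57860 N = 57.86 kN.
σ_{titanium alloy} = P/A₂ = 57860/1275 = 45.38 MPa, tensile.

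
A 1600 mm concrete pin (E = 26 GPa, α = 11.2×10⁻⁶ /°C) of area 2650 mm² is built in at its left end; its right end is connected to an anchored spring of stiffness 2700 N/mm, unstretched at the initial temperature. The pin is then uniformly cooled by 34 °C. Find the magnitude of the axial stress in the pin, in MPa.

If the spring were absent the pin would shorten by αΔT L = 11.2×10⁻⁶ × 34 × 1600 = 0.6093 mm.
With a force P in the spring, the elastic change of the pin is PL/(AE) and that of the spring is P/k; compatibility requires their sum to equal δ_free.
P [ L/(AE) + 1/k ] = δ_free → P [ 1600/(2650×26×10³) + 1/(2700) ] = 0.6093.
P = 0.6093 / 0.0003936 = 1548 N.
σ = P/A = 1548/2650 = 0.5841 MPa.

σ ≈ 0.584 MPa (tensile)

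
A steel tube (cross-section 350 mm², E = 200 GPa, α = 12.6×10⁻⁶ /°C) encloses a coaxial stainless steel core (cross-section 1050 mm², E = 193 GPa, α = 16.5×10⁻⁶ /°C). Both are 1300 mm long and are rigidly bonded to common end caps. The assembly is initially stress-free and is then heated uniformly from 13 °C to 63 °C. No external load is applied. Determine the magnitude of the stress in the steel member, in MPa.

σ ≈ 29 MPa (tensile)

Equilibrium of a rigid end plate with no external load gives equal and opposite internal forces ±P in the two members. Since α_{stainless steel} > α_{steel}, heating drives the stainless steel into compression and the steel into tension.
Setting the final lengths equal and cancelling L: (α₁ − α₂)ΔT = P/(A₁E₁) + P/(A₂E₂).
|α₁ − α₂|·ΔT = 3.9×10⁻⁶ × 50 = 0.000195.
1/(A₁E₁) + 1/(A₂E₂) = 1/(350×200×10³) + 1/(1050×193×10³) = 1.922×10⁻⁸ N⁻¹.
P = 0.000195 / 1.922×10⁻⁸ = 10150 N = 10.15 kN.
σ_{steel} = P/A₁ = 10150/350 = 28.99 MPa, tensile.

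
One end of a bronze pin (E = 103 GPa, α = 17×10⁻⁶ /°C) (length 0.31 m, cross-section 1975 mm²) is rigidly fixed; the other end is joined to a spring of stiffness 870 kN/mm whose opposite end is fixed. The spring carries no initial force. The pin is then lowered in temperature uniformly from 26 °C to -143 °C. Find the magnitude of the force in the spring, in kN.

Free thermal contraction: δ_free = αΔT L = 17×10⁻⁶ × 169 × 310 = 0.8906 mm.
Let P be the tensile force in the spring. The pin extends elastically by PL/(AE) and the spring stretches by P/k; together these equal δ_free.
So P = δ_free / [L/(AE) + 1/k] = 0.8906 / [ 310/(1975×103×10³) + 1/(870×10³) ].
P = 0.8906 / 2.673×10⁻⁶ = 333200 N.

P ≈ 333 kN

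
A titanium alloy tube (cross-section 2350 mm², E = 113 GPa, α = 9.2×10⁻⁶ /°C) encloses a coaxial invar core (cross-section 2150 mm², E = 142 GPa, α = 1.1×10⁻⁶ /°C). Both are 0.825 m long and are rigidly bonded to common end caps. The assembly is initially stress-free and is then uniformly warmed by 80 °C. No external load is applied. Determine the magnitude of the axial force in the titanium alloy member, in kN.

P ≈ 92 kN (compressive in the titanium alloy)

Equilibrium of a rigid end plate with no external load gives equal and opposite internal forces ±P in the two members. Since α_{titanium alloy} > α_{invar}, heating drives the titanium alloy into compression and the invar into tension.
Equating the net (thermal + elastic) strains gives |α₁ − α₂|·ΔT = P·[1/(A₁E₁) + 1/(A₂E₂)].
|α₁ − α₂|·ΔT = 8.1×10⁻⁶ × 80 = 0.000648.
1/(A₁E₁) + 1/(A₂E₂) = 1/(2350×113×10³) + 1/(2150×142×10³) = 7.041×10⁻⁹ N⁻¹.
P = 0.000648 / 7.041×10⁻⁹ = 92030 N = 92.03 kN.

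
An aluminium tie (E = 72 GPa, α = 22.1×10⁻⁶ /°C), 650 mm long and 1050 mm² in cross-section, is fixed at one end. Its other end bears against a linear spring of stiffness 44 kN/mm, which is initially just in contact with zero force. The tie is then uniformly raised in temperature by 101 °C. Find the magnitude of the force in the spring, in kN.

The unrestrained thermal change is αΔT L = 22.1×10⁻⁶ × 101 × 650 = 1.451 mm.
Let P be the compressive force at the spring. The tie shortens elastically by PL/(AE) and the spring compresses by P/k; together these equal δ_free.
P [ L/(AE) + 1/k ] = δ_free → P [ 650/(1050×72×10³) + 1/(44×10³) ] = 1.451.
P = 1.451 / 3.133×10⁻⁵ = 46320 N.

P ≈ 46.3 kN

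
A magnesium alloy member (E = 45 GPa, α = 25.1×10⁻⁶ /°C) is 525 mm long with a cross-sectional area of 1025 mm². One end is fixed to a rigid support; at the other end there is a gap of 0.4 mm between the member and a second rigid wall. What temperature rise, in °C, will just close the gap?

ΔT ≈ 30.4 °C

Contact occurs when the free expansion equals the gap: αΔT L = 0.4 mm.
ΔT = 0.4 / (25.1×10⁻⁶ × 525) = 30.35 °C.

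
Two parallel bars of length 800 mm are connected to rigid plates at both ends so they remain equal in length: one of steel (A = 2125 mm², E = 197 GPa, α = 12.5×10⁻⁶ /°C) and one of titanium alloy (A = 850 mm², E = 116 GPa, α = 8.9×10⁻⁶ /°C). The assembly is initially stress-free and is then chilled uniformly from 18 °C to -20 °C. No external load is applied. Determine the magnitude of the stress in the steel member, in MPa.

σ ≈ 5.14 MPa (tensile)

The steel has the larger α, so on cooling it would change length more than the titanium alloy if both were free. The rigid plates force a common final length, so the steel is put into tension and the titanium alloy into compression, with equal and opposite forces P (no external load).
Setting the final lengths equal and cancelling L: (α₁ − α₂)ΔT = P/(A₁E₁) + P/(A₂E₂).
|α₁ − α₂|·ΔT = 3.6×10⁻⁶ × 38 = 0.0001368.
1/(A₁E₁) + 1/(A₂E₂) = 1/(2125×197×10³) + 1/(850×116×10³) = 1.253×10⁻⁸ N⁻¹.
P = 0.0001368 / 1.253×10⁻⁸ = 10920 N = 10.92 kN.
σ_{steel} = P/A₁ = 10920/2125 = 5.137 MPa, tensile.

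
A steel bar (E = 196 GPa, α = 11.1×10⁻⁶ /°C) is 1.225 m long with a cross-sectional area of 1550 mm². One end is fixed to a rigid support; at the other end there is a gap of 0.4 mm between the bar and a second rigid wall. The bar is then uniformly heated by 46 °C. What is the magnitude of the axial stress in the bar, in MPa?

σ ≈ 36.1 MPa (compressive)

Free thermal elongation = αΔT L = 11.1×10⁻⁶ × 46 × 1225 = 0.6255 mm.
This exceeds the 0.4 mm gap, so the wall pushes back. The portion of expansion that must be recovered elastically is δ_free − gap = 0.6255 − 0.4 = 0.2255 mm.
So σ = E(δ_free − g)/L = 196×10³ × 0.2255/1225 = 36.08 MPa.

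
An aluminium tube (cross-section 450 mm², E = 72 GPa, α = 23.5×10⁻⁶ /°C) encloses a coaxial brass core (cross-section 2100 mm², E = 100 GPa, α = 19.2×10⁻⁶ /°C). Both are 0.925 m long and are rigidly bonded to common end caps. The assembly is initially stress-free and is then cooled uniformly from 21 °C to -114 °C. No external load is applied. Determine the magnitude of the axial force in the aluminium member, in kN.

The aluminium has the larger α, so on cooling it would change length more than the brass if both were free. The rigid plates force a common final length, so the aluminium is put into tension and the brass into compression, with equal and opposite forces P (no external load).
Equating the net (thermal + elastic) strains gives |α₁ − α₂|·ΔT = P·[1/(A₁E₁) + 1/(A₂E₂)].
|α₁ − α₂|·ΔT = 4.3×10⁻⁶ × 135 = 0.0005805.
1/(A₁E₁) + 1/(A₂E₂) = 1/(450×72×10³) + 1/(2100×100×10³) = 3.563×10⁻⁸ N⁻¹.
So P = 0.0005805 / 3.563×10⁻⁸ = 16.29 kN.

P ≈ 16.3 kN (tensile in the aluminium)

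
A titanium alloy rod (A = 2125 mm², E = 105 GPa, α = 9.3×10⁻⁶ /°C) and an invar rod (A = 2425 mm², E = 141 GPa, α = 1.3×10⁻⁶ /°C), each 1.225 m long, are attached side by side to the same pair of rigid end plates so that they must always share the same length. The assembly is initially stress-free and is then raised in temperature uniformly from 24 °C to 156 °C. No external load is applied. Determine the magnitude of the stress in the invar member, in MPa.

σ ≈ 58.8 MPa (tensile)

Equilibrium of a rigid end plate with no external load gives equal and opposite internal forces ±P in the two members. Since α_{titanium alloy} > α_{invar}, heating drives the titanium alloy into compression and the invar into tension.
Compatibility of the two members (thermal + elastic change equal): (α₁ − α₂)ΔT = P·[1/(A₁E₁) + 1/(A₂E₂)].
|α₁ − α₂|·ΔT = 8×10⁻⁶ × 132 = 0.001056.
1/(A₁E₁) + 1/(A₂E₂) = 1/(2125×105×10³) + 1/(2425×141×10³) = 7.406×10⁻⁹ N⁻¹.
So P = 0.001056 / 7.406×10⁻⁹ = 142.6 kN.
σ_{invar} = P/A₂ = 142600/2425 = 58.8 MPa, tensile.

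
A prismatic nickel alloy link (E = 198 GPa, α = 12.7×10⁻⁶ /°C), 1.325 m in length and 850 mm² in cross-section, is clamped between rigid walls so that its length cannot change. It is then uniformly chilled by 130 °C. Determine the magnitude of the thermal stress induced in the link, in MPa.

Because both ends are immovable the net strain is zero, and the suppressed thermal strain is αΔT = 12.7×10⁻⁶ × 130 = 1651×10⁻⁶.
The stress required to suppress this strain is σ = Eε = 198×10³ × 1651×10⁻⁶ = 326.9 MPa, tensile since the link is trying to contract.

σ ≈ 327 MPa (tensile)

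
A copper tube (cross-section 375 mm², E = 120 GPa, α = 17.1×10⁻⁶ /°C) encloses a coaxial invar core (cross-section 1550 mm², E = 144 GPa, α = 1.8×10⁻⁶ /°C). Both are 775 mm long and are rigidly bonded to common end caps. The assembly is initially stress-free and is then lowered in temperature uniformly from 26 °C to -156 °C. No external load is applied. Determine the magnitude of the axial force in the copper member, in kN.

Equilibrium of a rigid end plate with no external load gives equal and opposite internal forces ±P in the two members. Since α_{copper} > α_{invar}, cooling drives the copper into tension and the invar into compression.
Compatibility of the two members (thermal + elastic change equal): (α₁ − α₂)ΔT = P·[1/(A₁E₁) + 1/(A₂E₂)].
|α₁ − α₂|·ΔT = 15.3×10⁻⁶ × 182 = 0.002785.
1/(A₁E₁) + 1/(A₂E₂) = 1/(375×120×10³) + 1/(1550×144×10³) = 2.67×10⁻⁸ N⁻¹.
P = 0.002785 / 2.67×10⁻⁸ = 104300 N = 104.3 kN.

P ≈ 104 kN (tensile in the copper)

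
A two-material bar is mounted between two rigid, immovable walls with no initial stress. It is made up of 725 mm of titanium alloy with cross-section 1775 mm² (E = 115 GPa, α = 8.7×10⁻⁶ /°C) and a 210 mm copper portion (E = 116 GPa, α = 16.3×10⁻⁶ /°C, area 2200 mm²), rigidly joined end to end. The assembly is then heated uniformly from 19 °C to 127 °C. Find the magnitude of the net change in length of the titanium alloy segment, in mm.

|ΔL| ≈ 0.172 mm

With the walls removed the bar would change length by δ_free = Σ αᵢΔT Lᵢ = 8.7×10⁻⁶×108×725 + 16.3×10⁻⁶×108×210 = 1.051 mm.
The walls prevent any net length change, so an axial force P (same in every segment) develops. Compatibility: P · Σ Lᵢ/(AᵢEᵢ) = δ_free.
Σ Lᵢ/(AᵢEᵢ) = 725/(1775×115×10³) + 210/(2200×116×10³) = 4.375×10⁻⁶ mm/N.
P = 1.051 / 4.375×10⁻⁶ = 240200 N = 240.2 kN, compressive.
For the titanium alloy segment, free thermal change = 8.7×10⁻⁶×108×725 = 0.6812 mm and elastic change from P = 240200×725/(1775×115×10³) = 0.8532 mm; these oppose, so the net change is 0.172 mm (segment shortens).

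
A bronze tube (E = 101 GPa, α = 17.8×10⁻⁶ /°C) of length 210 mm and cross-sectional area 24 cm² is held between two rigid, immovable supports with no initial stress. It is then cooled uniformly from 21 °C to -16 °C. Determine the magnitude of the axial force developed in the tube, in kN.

P ≈ 160 kN (tensile)

The ends cannot move, so σ = EαΔT = 101×10³ × 17.8×10⁻⁶ × 37 = 66.52 MPa.
P = AEαΔT = 2400 × 101×10³ × 17.8×10⁻⁶ × 37 = 159.6 kN (tensile).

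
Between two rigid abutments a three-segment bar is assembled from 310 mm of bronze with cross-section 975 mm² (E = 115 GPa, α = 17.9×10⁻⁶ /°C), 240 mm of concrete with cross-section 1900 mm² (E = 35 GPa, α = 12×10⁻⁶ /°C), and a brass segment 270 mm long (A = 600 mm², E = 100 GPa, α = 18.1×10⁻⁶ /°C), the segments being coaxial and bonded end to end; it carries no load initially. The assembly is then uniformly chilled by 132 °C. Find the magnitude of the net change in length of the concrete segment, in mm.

|ΔL| ≈ 0.203 mm

Free thermal contraction of the whole bar: Σ αᵢΔT Lᵢ = 17.9×10⁻⁶×132×310 + 12×10⁻⁶×132×240 + 18.1×10⁻⁶×132×270 = 1.758 mm.
Since the ends are fixed, an axial force P builds up, equal in every segment, with P · Σ Lᵢ/(AᵢEᵢ) = δ_free.
The series flexibility is Σ Lᵢ/(AᵢEᵢ) = 310/(975×115×10³) + 240/(1900×35×10³) + 270/(600×100×10³) = 1.087×10⁻⁵ mm/N.
P = 1.758 / 1.087×10⁻⁵ = 161600 N = 161.6 kN, tensile.
For the concrete segment, free thermal change = 12×10⁻⁶×132×240 = 0.3802 mm and elastic change from P = 161600×240/(1900×35×10³) = 0.5834 mm; these oppose, so the net change is 0.203 mm (segment lengthens).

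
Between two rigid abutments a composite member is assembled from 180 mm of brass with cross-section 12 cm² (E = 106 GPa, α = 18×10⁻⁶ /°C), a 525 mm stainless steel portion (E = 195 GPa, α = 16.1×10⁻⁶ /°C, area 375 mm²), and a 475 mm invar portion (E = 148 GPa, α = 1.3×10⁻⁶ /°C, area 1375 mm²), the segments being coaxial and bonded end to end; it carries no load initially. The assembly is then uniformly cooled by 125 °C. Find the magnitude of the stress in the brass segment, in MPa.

Free thermal contraction of the whole bar: Σ αᵢΔT Lᵢ = 18×10⁻⁶×125×180 + 16.1×10⁻⁶×125×525 + 1.3×10⁻⁶×125×475 = 1.539 mm.
Since the ends are fixed, an axial force P builds up, equal in every segment, with P · Σ Lᵢ/(AᵢEᵢ) = δ_free.
The series flexibility is Σ Lᵢ/(AᵢEᵢ) = 180/(1200×106×10³) + 525/(375×195×10³) + 475/(1375×148×10³) = 1.093×10⁻⁵ mm/N.
So P = 1.539 / 1.093×10⁻⁵ = 140.8 kN, tensile.
σ_{brass} = P / A = 140800 / 1200 = 117.3 MPa.

σ ≈ 117 MPa (tensile)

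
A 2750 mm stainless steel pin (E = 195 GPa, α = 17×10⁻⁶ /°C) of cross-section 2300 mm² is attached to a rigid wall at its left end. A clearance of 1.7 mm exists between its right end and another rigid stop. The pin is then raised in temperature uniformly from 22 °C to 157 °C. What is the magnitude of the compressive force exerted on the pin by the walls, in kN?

If the wall were absent the pin would grow by αΔT L = 17×10⁻⁶ × 135 × 2750 = 6.311 mm.
This exceeds the 1.7 mm gap, so the wall pushes back. The portion of expansion that must be recovered elastically is δ_free − gap = 6.311 − 1.7 = 4.611 mm.
That suppressed elongation corresponds to σ = E·Δ/L = 195×10³ × 4.611/2750 = 327 MPa.
Force on the wall = σA = 327 × 2300 mm² = 752.1 kN.

P ≈ 752 kN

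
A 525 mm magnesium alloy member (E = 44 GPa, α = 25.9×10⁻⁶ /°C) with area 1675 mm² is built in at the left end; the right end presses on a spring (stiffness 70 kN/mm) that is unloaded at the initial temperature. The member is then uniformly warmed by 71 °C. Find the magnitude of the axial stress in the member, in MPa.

The unrestrained thermal change is αΔT L = 25.9×10⁻⁶ × 71 × 525 = 0.9654 mm.
With a force P in the spring, the elastic change of the member is PL/(AE) and that of the spring is P/k; compatibility requires their sum to equal δ_free.
P [ L/(AE) + 1/k ] = δ_free → P [ 525/(1675×44×10³) + 1/(70×10³) ] = 0.9654.
P = 0.9654 / 2.141×10⁻⁵ = 45090 N.
σ = P/A = 45090/1675 = 26.92 MPa.

σ ≈ 26.9 MPa (compressive)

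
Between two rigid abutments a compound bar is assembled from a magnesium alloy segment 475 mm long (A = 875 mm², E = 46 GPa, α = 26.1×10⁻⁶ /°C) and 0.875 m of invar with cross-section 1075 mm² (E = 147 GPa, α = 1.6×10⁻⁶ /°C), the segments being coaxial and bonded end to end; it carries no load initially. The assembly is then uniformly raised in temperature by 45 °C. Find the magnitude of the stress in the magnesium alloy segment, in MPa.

If the supports were absent, the total length change would be Σ αᵢΔT Lᵢ = 26.1×10⁻⁶×45×475 + 1.6×10⁻⁶×45×875 = 0.6209 mm.
The rigid supports impose zero overall length change; the single axial force P common to all segments must satisfy P Σ Lᵢ/(AᵢEᵢ) = δ_free.
The series flexibility is Σ Lᵢ/(AᵢEᵢ) = 475/(875×46×10³) + 875/(1075×147×10³) = 1.734×10⁻⁵ mm/N.
Hence P = δ_free / Σ(L/AE) = 0.6209/1.734×10⁻⁵ = 35.81 kN (compressive).
σ_{magnesium alloy} = P / A = 35810 / 875 = 40.93 MPa.

σ ≈ 40.9 MPa (compressive)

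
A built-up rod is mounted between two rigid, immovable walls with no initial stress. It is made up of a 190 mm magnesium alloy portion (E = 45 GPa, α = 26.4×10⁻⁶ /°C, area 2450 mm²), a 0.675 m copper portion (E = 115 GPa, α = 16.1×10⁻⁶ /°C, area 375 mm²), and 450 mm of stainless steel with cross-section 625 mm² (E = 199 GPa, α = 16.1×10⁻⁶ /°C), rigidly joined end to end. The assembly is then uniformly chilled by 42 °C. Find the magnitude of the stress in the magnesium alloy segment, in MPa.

Free thermal contraction of the whole bar: Σ αᵢΔT Lᵢ = 26.4×10⁻⁶×42×190 + 16.1×10⁻⁶×42×675 + 16.1×10⁻⁶×42×450 = 0.9714 mm.
The rigid supports impose zero overall length change; the single axial force P common to all segments must satisfy P Σ Lᵢ/(AᵢEᵢ) = δ_free.
Σ Lᵢ/(AᵢEᵢ) = 190/(2450×45×10³) + 675/(375×115×10³) + 450/(625×199×10³) = 2.099×10⁻⁵ mm/N.
So P = 0.9714 / 2.099×10⁻⁵ = 46.27 kN, tensile.
σ_{magnesium alloy} = P / A = 46270 / 2450 = 18.89 MPa.

σ ≈ 18.9 MPa (tensile)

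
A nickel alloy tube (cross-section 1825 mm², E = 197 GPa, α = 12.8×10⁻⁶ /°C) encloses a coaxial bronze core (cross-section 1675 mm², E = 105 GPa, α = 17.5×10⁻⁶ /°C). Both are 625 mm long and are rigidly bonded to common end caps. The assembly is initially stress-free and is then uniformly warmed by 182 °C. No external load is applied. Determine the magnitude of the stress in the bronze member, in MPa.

σ ≈ 60.3 MPa (compressive)

The bronze has the larger α, so on heating it would change length more than the nickel alloy if both were free. The rigid plates force a common final length, so the bronze is put into compression and the nickel alloy into tension, with equal and opposite forces P (no external load).
Compatibility of the two members (thermal + elastic change equal): (α₁ − α₂)ΔT = P·[1/(A₁E₁) + 1/(A₂E₂)].
|α₁ − α₂|·ΔT = 4.7×10⁻⁶ × 182 = 0.0008554.
1/(A₁E₁) + 1/(A₂E₂) = 1/(1825×197×10³) + 1/(1675×105×10³) = 8.467×10⁻⁹ N⁻¹.
P = 0.0008554 / 8.467×10⁻⁹ = 101000 N = 101 kN.
σ_{bronze} = P/A₂ = 101000/1675 = 60.31 MPa, compressive.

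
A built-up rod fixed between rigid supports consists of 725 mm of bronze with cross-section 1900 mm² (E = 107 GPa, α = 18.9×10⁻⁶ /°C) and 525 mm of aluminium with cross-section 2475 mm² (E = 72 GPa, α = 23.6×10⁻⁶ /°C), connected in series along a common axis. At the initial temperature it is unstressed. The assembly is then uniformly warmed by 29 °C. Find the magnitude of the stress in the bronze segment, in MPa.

σ ≈ 61.2 MPa (compressive)

With the walls removed the bar would change length by δ_free = Σ αᵢΔT Lᵢ = 18.9×10⁻⁶×29×725 + 23.6×10⁻⁶×29×525 = 0.7567 mm.
Since the ends are fixed, an axial force P builds up, equal in every segment, with P · Σ Lᵢ/(AᵢEᵢ) = δ_free.
Σ Lᵢ/(AᵢEᵢ) = 725/(1900×107×10³) + 525/(2475×72×10³) = 6.512×10⁻⁶ mm/N.
P = 0.7567 / 6.512×10⁻⁶ = 116200 N = 116.2 kN, compressive.
σ_{bronze} = P / A = 116200 / 1900 = 61.15 MPa.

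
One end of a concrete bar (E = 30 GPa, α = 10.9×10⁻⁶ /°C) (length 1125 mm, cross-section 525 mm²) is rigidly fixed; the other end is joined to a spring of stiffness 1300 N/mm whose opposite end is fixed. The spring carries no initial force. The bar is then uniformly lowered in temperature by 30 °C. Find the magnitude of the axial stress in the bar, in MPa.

σ ≈ 0.834 MPa (tensile)

If the spring were absent the bar would shorten by αΔT L = 10.9×10⁻⁶ × 30 × 1125 = 0.3679 mm.
Let P be the tensile force in the spring. The bar extends elastically by PL/(AE) and the spring stretches by P/k; together these equal δ_free.
So P = δ_free / [L/(AE) + 1/k] = 0.3679 / [ 1125/(525×30×10³) + 1/(1300) ].
P = 0.3679 / 0.0008407 = 437.6 N.
σ = P/A = 437.6/525 = 0.8335 MPa.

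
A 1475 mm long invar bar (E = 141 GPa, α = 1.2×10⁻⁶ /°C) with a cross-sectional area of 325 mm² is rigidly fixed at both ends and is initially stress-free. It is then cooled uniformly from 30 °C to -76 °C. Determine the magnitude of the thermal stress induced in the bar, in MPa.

The supports are rigid, so the total axial strain is zero. The restrained thermal strain is ε = αΔT = 1.2×10⁻⁶ × 106 = 127.2×10⁻⁶.
The stress required to suppress this strain is σ = Eε = 141×10³ × 127.2×10⁻⁶ = 17.94 MPa, tensile since the bar is trying to contract.

σ ≈ 17.9 MPa (tensile)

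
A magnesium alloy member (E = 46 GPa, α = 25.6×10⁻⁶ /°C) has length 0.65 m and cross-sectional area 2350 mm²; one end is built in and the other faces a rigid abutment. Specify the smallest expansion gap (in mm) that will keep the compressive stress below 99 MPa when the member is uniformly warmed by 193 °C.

Free expansion if unrestrained: δ_free = αΔT L = 25.6×10⁻⁶ × 193 × 650 = 3.212 mm.
A stress of 99 MPa corresponds to the wall pushing the member back by σL/E = 99×650/(46×10³) = 1.399 mm.
So the gap has to take up the difference, g_min = δ_free − σL/E = 3.212 − 1.399 = 1.813 mm.

g ≈ 1.81 mm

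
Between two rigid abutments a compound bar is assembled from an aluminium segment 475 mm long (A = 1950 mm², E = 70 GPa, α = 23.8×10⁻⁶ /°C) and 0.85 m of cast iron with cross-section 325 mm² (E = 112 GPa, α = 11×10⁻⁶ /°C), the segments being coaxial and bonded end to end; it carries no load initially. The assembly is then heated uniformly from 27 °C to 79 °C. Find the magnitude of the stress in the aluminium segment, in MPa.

σ ≈ 20.5 MPa (compressive)

If the supports were absent, the total length change would be Σ αᵢΔT Lᵢ = 23.8×10⁻⁶×52×475 + 11×10⁻⁶×52×850 = 1.074 mm.
Since the ends are fixed, an axial force P builds up, equal in every segment, with P · Σ Lᵢ/(AᵢEᵢ) = δ_free.
The series flexibility is Σ Lᵢ/(AᵢEᵢ) = 475/(1950×70×10³) + 850/(325×112×10³) = 2.683×10⁻⁵ mm/N.
Hence P = δ_free / Σ(L/AE) = 1.074/2.683×10⁻⁵ = 40.03 kN (compressive).
σ_{aluminium} = P / A = 40030 / 1950 = 20.53 MPa.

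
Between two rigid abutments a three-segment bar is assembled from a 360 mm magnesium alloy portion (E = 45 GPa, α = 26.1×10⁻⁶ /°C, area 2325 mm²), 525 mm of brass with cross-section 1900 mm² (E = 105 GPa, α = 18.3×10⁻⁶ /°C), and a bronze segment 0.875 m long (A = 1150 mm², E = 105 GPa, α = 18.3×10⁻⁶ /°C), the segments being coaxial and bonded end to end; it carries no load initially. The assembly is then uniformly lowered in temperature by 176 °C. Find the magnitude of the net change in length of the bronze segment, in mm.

|ΔL| ≈ 0.535 mm

With the walls removed the bar would change length by δ_free = Σ αᵢΔT Lᵢ = 26.1×10⁻⁶×176×360 + 18.3×10⁻⁶×176×525 + 18.3×10⁻⁶×176×875 = 6.163 mm.
The walls prevent any net length change, so an axial force P (same in every segment) develops. Compatibility: P · Σ Lᵢ/(AᵢEᵢ) = δ_free.
The series flexibility is Σ Lᵢ/(AᵢEᵢ) = 360/(2325×45×10³) + 525/(1900×105×10³) + 875/(1150×105×10³) = 1.332×10⁻⁵ mm/N.
So P = 6.163 / 1.332×10⁻⁵ = 462.7 kN, tensile.
For the bronze segment, free thermal change = 18.3×10⁻⁶×176×875 = 2.818 mm and elastic change from P = 462700×875/(1150×105×10³) = 3.353 mm; these oppose, so the net change is 0.535 mm (segment lengthens).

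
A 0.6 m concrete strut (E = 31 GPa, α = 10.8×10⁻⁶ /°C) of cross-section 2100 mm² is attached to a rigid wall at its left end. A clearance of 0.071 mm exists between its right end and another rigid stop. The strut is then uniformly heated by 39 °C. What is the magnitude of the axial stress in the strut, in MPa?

Unrestrained expansion: δ_free = αΔT L = 10.8×10⁻⁶ × 39 × 600 = 0.2527 mm.
After closing the 0.071 mm clearance, 0.2527 − 0.071 = 0.1817 mm of expansion remains to be suppressed by the wall.
That suppressed elongation corresponds to σ = E·Δ/L = 31×10³ × 0.1817/600 = 9.389 MPa.

σ ≈ 9.39 MPa (compressive)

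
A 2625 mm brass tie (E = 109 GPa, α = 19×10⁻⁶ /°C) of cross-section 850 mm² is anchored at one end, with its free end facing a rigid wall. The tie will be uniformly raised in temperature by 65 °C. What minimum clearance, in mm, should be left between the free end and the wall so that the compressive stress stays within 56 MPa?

With no wall the tie would lengthen by αΔT L = 19×10⁻⁶ × 65 × 2625 = 3.242 mm.
At the allowable stress the elastic shortening the wall may impose is σL/E = 56 × 2625 / (109×10³) = 1.349 mm.
The gap must absorb the remainder: g_min = 3.242 − 1.349 = 1.893 mm.

g ≈ 1.89 mm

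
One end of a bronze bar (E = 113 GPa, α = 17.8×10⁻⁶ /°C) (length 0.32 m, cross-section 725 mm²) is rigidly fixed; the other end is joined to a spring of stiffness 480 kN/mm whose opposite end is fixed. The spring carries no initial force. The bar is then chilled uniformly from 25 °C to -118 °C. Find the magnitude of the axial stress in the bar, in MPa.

Free thermal contraction: δ_free = αΔT L = 17.8×10⁻⁶ × 143 × 320 = 0.8145 mm.
Let P be the tensile force in the spring. The bar extends elastically by PL/(AE) and the spring stretches by P/k; together these equal δ_free.
P [ L/(AE) + 1/k ] = δ_free → P [ 320/(725×113×10³) + 1/(480×10³) ] = 0.8145.
P = 0.8145 / 5.989×10⁻⁶ = 136000 N.
σ = P/A = 136000/725 = 187.6 MPa.

σ ≈ 188 MPa (tensile)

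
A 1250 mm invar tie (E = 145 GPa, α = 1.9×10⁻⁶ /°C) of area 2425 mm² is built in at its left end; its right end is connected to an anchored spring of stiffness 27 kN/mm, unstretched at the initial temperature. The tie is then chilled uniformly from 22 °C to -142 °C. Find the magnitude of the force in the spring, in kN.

Free thermal contraction: δ_free = αΔT L = 1.9×10⁻⁶ × 164 × 1250 = 0.3895 mm.
Let P be the tensile force in the spring. The tie extends elastically by PL/(AE) and the spring stretches by P/k; together these equal δ_free.
P [ L/(AE) + 1/k ] = δ_free → P [ 1250/(2425×145×10³) + 1/(27×10³) ] = 0.3895.
P = 0.3895 / 4.059×10⁻⁵ = 9595 N.

P ≈ 9.6 kN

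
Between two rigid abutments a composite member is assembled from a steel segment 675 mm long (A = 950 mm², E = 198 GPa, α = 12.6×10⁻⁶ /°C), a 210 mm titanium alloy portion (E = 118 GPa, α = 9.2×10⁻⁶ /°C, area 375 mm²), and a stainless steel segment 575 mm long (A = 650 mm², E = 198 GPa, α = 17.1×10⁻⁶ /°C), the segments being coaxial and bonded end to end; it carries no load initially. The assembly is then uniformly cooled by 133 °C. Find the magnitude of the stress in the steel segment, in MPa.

Free thermal contraction of the whole bar: Σ αᵢΔT Lᵢ = 12.6×10⁻⁶×133×675 + 9.2×10⁻⁶×133×210 + 17.1×10⁻⁶×133×575 = 2.696 mm.
The walls prevent any net length change, so an axial force P (same in every segment) develops. Compatibility: P · Σ Lᵢ/(AᵢEᵢ) = δ_free.
The series flexibility is Σ Lᵢ/(AᵢEᵢ) = 675/(950×198×10³) + 210/(375×118×10³) + 575/(650×198×10³) = 1.28×10⁻⁵ mm/N.
Hence P = δ_free / Σ(L/AE) = 2.696/1.28×10⁻⁵ = 210.6 kN (tensile).
σ_{steel} = P / A = 210600 / 950 = 221.7 MPa.

σ ≈ 222 MPa (tensile)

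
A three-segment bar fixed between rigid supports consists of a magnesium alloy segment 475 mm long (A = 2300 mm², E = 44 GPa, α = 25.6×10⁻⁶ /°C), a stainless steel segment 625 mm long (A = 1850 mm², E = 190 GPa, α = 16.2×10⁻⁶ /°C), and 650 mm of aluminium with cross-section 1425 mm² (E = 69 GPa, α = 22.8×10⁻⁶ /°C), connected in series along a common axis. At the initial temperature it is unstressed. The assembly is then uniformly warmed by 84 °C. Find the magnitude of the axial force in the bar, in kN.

P ≈ 238 kN (compressive)

Free thermal expansion of the whole bar: Σ αᵢΔT Lᵢ = 25.6×10⁻⁶×84×475 + 16.2×10⁻⁶×84×625 + 22.8×10⁻⁶×84×650 = 3.117 mm.
Since the ends are fixed, an axial force P builds up, equal in every segment, with P · Σ Lᵢ/(AᵢEᵢ) = δ_free.
The series flexibility is Σ Lᵢ/(AᵢEᵢ) = 475/(2300×44×10³) + 625/(1850×190×10³) + 650/(1425×69×10³) = 1.308×10⁻⁵ mm/N.
So P = 3.117 / 1.308×10⁻⁵ = 238.2 kN, compressive.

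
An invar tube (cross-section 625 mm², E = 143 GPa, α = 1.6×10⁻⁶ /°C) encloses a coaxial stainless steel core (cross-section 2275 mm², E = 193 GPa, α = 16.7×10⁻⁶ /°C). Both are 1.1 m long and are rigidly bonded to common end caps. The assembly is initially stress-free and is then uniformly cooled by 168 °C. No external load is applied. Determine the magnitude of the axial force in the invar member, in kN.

P ≈ 188 kN (compressive in the invar)

Equilibrium of a rigid end plate with no external load gives equal and opposite internal forces ±P in the two members. Since α_{stainless steel} > α_{invar}, cooling drives the stainless steel into tension and the invar into compression.
Equating the net (thermal + elastic) strains gives |α₁ − α₂|·ΔT = P·[1/(A₁E₁) + 1/(A₂E₂)].
|α₁ − α₂|·ΔT = 15.1×10⁻⁶ × 168 = 0.002537.
1/(A₁E₁) + 1/(A₂E₂) = 1/(625×143×10³) + 1/(2275×193×10³) = 1.347×10⁻⁸ N⁻¹.
So P = 0.002537 / 1.347×10⁻⁸ = 188.4 kN.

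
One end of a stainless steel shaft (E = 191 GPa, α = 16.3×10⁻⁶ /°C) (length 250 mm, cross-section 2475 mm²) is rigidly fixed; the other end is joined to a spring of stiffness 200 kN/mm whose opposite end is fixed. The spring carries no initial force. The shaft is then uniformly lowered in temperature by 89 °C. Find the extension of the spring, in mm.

Free thermal contraction: δ_free = αΔT L = 16.3×10⁻⁶ × 89 × 250 = 0.3627 mm.
With a force P in the spring, the elastic change of the shaft is PL/(AE) and that of the spring is P/k; compatibility requires their sum to equal δ_free.
So P = δ_free / [L/(AE) + 1/k] = 0.3627 / [ 250/(2475×191×10³) + 1/(200×10³) ].
P = 0.3627 / 5.529×10⁻⁶ = 65600 N.
Spring extension = P/k = 65600/(200×10³) = 0.328 mm.

δ ≈ 0.328 mm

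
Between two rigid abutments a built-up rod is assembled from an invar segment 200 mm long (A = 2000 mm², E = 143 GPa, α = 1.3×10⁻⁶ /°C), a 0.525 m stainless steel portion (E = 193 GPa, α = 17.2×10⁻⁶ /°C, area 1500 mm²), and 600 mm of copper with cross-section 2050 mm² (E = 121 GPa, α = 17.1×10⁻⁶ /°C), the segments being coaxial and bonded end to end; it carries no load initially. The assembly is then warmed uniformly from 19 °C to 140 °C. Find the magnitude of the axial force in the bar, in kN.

P ≈ 480 kN (compressive)

If the supports were absent, the total length change would be Σ αᵢΔT Lᵢ = 1.3×10⁻⁶×121×200 + 17.2×10⁻⁶×121×525 + 17.1×10⁻⁶×121×600 = 2.366 mm.
The rigid supports impose zero overall length change; the single axial force P common to all segments must satisfy P Σ Lᵢ/(AᵢEᵢ) = δ_free.
The series flexibility is Σ Lᵢ/(AᵢEᵢ) = 200/(2000×143×10³) + 525/(1500×193×10³) + 600/(2050×121×10³) = 4.932×10⁻⁶ mm/N.
P = 2.366 / 4.932×10⁻⁶ = 479700 N = 479.7 kN, compressive.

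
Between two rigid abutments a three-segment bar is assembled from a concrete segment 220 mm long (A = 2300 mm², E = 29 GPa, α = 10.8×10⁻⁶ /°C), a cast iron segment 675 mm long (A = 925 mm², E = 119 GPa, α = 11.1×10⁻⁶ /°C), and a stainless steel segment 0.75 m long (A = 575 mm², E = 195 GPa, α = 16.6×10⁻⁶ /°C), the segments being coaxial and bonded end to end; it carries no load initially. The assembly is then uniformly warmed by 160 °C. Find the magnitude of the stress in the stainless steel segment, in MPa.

Free thermal expansion of the whole bar: Σ αᵢΔT Lᵢ = 10.8×10⁻⁶×160×220 + 11.1×10⁻⁶×160×675 + 16.6×10⁻⁶×160×750 = 3.571 mm.
Since the ends are fixed, an axial force P builds up, equal in every segment, with P · Σ Lᵢ/(AᵢEᵢ) = δ_free.
Σ Lᵢ/(AᵢEᵢ) = 220/(2300×29×10³) + 675/(925×119×10³) + 750/(575×195×10³) = 1.612×10⁻⁵ mm/N.
Hence P = δ_free / Σ(L/AE) = 3.571/1.612×10⁻⁵ = 221.5 kN (compressive).
σ_{stainless steel} = P / A = 221500 / 575 = 385.3 MPa.

σ ≈ 385 MPa (compressive)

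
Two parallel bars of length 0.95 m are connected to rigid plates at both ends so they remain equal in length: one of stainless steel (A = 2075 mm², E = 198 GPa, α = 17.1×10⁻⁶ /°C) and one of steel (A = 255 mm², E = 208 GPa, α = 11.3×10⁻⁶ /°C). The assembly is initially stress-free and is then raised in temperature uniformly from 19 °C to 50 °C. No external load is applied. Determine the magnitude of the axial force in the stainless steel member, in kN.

P ≈ 8.45 kN (compressive in the stainless steel)

Equilibrium of a rigid end plate with no external load gives equal and opposite internal forces ±P in the two members. Since α_{stainless steel} > α_{steel}, heating drives the stainless steel into compression and the steel into tension.
Equating the net (thermal + elastic) strains gives |α₁ − α₂|·ΔT = P·[1/(A₁E₁) + 1/(A₂E₂)].
|α₁ − α₂|·ΔT = 5.8×10⁻⁶ × 31 = 0.0001798.
1/(A₁E₁) + 1/(A₂E₂) = 1/(2075×198×10³) + 1/(255×208×10³) = 2.129×10⁻⁸ N⁻¹.
P = 0.0001798 / 2.129×10⁻⁸ = 8446 N = 8.446 kN.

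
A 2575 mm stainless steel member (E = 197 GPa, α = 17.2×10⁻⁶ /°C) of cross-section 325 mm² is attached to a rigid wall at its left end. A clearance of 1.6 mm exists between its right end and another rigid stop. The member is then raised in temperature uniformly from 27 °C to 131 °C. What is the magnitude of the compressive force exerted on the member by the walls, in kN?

P ≈ 74.7 kN

Unrestrained expansion: δ_free = αΔT L = 17.2×10⁻⁶ × 104 × 2575 = 4.606 mm.
After closing the 1.6 mm clearance, 4.606 − 1.6 = 3.006 mm of expansion remains to be suppressed by the wall.
Compatibility: PL/(AE) = 3.006 mm, so σ = P/A = E × (3.006/2575) = 230 MPa.
Force on the wall = σA = 230 × 325 mm² = 74.75 kN.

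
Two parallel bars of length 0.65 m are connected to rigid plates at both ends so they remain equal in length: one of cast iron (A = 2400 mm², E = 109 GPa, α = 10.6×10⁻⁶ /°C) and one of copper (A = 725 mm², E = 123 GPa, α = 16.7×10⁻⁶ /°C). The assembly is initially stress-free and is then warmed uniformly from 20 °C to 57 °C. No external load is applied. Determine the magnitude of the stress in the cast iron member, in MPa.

σ ≈ 6.25 MPa (tensile)

Both members must finish at the same length. With the larger α, the copper tends to over-expand; the plates restrain it, putting the copper in compression and the cast iron in tension. With no external load the two internal forces are equal and opposite, magnitude P.
Compatibility of the two members (thermal + elastic change equal): (α₁ − α₂)ΔT = P·[1/(A₁E₁) + 1/(A₂E₂)].
|α₁ − α₂|·ΔT = 6.1×10⁻⁶ × 37 = 0.0002257.
1/(A₁E₁) + 1/(A₂E₂) = 1/(2400×109×10³) + 1/(725×123×10³) = 1.504×10⁻⁸ N⁻¹.
P = 0.0002257 / 1.504×10⁻⁸ = 15010 N = 15.01 kN.
σ_{cast iron} = P/A₁ = 15010/2400 = 6.254 MPa, tensile.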